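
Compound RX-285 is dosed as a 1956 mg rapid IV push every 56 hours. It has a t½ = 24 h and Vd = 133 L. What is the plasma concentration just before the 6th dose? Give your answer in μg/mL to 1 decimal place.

3.6 μg/mL

f = (1/2)^(τ/t½) = (1/2)^(56/24) ≈ 0.1984.
C₀ = D/Vd = 1956/133 ≈ 14.707 μg/mL.
Before the 6th dose, 5 doses have been given. Superposition: Cmin = C₀·(f + f² + … + f^5).
≈ 14.707 × (0.1984 + 0.0394 + 0.0078 + 0.0015 + 0.0003) ≈ 14.707 × 0.2474 ≈ 3.639 μg/mL.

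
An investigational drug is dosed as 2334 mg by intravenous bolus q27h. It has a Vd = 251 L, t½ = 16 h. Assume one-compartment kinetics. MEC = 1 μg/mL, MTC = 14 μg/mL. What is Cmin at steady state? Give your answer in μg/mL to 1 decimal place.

4.2 μg/mL

Over one 27-h interval, 27/16 ≈ 1.6875 half-lives elapse, leaving f ≈ 0.3105 of each dose.
Accumulation ratio R = 1/(1 − f) ≈ 1/0.6895 ≈ 1.4503.
Each bolus raises the concentration by D/Vd = 2334/251 ≈ 9.299 μg/mL.
Steady-state peak Cmax,ss = C₀·R ≈ 9.299 × 1.4503 ≈ 13.486 μg/mL.
One interval later, Cmin,ss = Cmax,ss·e^(−kτ) ≈ 13.486 × 0.3105 ≈ 4.187 μg/mL.
Trough 4.2 μg/mL vs MEC 1 μg/mL: adequate.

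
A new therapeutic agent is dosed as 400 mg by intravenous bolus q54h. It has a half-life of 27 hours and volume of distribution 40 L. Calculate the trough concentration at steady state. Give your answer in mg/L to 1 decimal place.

The dosing interval is 2 half-lives, so f = 2^(−2) = 0.25.
Accumulation ratio R = 1/(1 − f) = 1/0.75 = 4/3.
Single-dose peak C₀ = D/Vd = 400/40 = 10 mg/L.
Steady-state peak Cmax,ss = C₀·R = 10 × 4/3 ≈ 13.333 mg/L.
Steady-state trough Cmin,ss = Cmax,ss·f ≈ 13.333 × 0.25 ≈ 3.333 mg/L.

3.3 mg/L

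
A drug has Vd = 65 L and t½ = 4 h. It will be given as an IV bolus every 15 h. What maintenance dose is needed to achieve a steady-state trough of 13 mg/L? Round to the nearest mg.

10524 mg

τ/t½ = 15/4 ≈ 3.75, so f = (1/2)^(15/4) ≈ 0.074325.
Cmin,ss = (D/Vd)·f/(1−f), so D = Cmin,ss·Vd·(1−f)/f.
D = 13 × 65 × (1−f)/f ≈ 13 × 65 × 12.45442 ≈ 10523.98 mg.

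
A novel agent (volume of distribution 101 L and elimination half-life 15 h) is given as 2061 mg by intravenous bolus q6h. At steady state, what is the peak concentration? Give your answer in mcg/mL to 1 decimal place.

84.3 mcg/mL

Over one 6-h interval, 6/15 ≈ 0.4 half-lives elapse, leaving f ≈ 0.7579 of each dose.
Accumulation ratio R = 1/(1 − f) ≈ 1/0.2421 ≈ 4.1305.
Single-dose peak C₀ = D/Vd = 2061/101 ≈ 20.406 mcg/mL.
Steady-state peak Cmax,ss = C₀·R ≈ 20.406 × 4.1305 ≈ 84.287 mcg/mL.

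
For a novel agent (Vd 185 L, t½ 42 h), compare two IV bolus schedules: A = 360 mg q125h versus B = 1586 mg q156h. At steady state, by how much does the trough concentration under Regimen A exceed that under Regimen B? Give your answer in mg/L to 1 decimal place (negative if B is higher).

-0.4 mg/L

Regimen A: f = (1/2)^(125/42) ≈ 0.1271; Cmin,ss = (360/185)·f/(1−f) ≈ 0.283 mg/L.
Regimen B: f = (1/2)^(156/42) ≈ 0.0762; Cmin,ss = (1586/185)·f/(1−f) ≈ 0.707 mg/L.
Difference ≈ 0.283 − 0.707 ≈ -0.424 mg/L.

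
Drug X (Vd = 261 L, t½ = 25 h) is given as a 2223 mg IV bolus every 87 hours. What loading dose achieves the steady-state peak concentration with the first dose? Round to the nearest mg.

f = (1/2)^(87/25) ≈ 0.089622; accumulation ratio R = 1/(1−f) ≈ 1.09844.
Loading dose to hit Cmax,ss on first dose: D_load = D_maint·R ≈ 2223 × 1.09844 ≈ 2441.83 mg.

2442 mg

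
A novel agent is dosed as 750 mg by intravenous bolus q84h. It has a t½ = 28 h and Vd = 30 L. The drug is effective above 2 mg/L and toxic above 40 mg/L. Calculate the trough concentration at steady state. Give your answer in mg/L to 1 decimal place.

The dosing interval is 3 half-lives, so f = 2^(−3) = 0.125.
At steady state, R = 1/(1 − 0.125) = 8/7.
Single-dose peak C₀ = D/Vd = 750/30 = 25 mg/L.
Steady-state peak Cmax,ss = C₀·R = 25 × 8/7 ≈ 28.571 mg/L.
Steady-state trough Cmin,ss = Cmax,ss·f ≈ 28.571 × 0.125 ≈ 3.571 mg/L.
Trough 3.6 mg/L vs MEC 2 mg/L: adequate.

3.6 mg/L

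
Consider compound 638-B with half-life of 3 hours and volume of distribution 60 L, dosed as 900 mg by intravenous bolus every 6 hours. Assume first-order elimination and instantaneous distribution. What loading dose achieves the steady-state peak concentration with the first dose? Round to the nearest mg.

f = (1/2)^(6/3) ≈ 0.250000; accumulation ratio R = 1/(1−f) ≈ 1.33333.
Loading dose to hit Cmax,ss on first dose: D_load = D_maint·R ≈ 900 × 1.33333 ≈ 1200.00 mg.

1200 mg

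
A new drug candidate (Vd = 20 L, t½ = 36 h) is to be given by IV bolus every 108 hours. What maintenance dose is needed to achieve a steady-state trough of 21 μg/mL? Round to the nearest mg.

τ/t½ = 108/36 ≈ 3, so f = (1/2)^(108/36) ≈ 0.125000.
Cmin,ss = (D/Vd)·f/(1−f), so D = Cmin,ss·Vd·(1−f)/f.
D = 21 × 20 × (1−f)/f ≈ 21 × 20 × 7.00000 ≈ 2940.00 mg.

2940 mg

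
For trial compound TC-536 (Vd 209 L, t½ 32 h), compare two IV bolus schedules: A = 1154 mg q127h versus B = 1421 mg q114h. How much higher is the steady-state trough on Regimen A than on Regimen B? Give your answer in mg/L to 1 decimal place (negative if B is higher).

Regimen A: f = (1/2)^(127/32) ≈ 0.0639; Cmin,ss = (1154/209)·f/(1−f) ≈ 0.377 mg/L.
Regimen B: f = (1/2)^(114/32) ≈ 0.0846; Cmin,ss = (1421/209)·f/(1−f) ≈ 0.628 mg/L.
Difference ≈ 0.377 − 0.628 ≈ -0.251 mg/L.

-0.3 mg/L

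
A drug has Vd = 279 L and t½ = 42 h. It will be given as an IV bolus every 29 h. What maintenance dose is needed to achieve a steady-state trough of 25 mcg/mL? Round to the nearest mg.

τ/t½ = 29/42 ≈ 0.69048, so f = (1/2)^(29/42) ≈ 0.619649.
Cmin,ss = (D/Vd)·f/(1−f), so D = Cmin,ss·Vd·(1−f)/f.
D = 25 × 279 × (1−f)/f ≈ 25 × 279 × 0.61382 ≈ 4281.39 mg.

4281 mg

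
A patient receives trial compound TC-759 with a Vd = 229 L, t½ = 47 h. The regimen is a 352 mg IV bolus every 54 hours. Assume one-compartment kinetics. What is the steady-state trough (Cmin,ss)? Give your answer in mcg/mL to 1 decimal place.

1.3 mcg/mL

τ/t½ = 54/47 ≈ 1.1489, so fraction remaining f = (1/2)^(54/47) ≈ 0.4510.
Accumulation ratio R = 1/(1 − f) ≈ 1/0.5490 ≈ 1.8215.
Each bolus raises the concentration by D/Vd = 352/229 ≈ 1.537 mcg/mL.
Cmax,ss = C₀/(1 − f) ≈ 1.537/0.5490 ≈ 2.800 mcg/mL.
Steady-state trough Cmin,ss = Cmax,ss·f ≈ 2.800 × 0.4510 ≈ 1.263 mcg/mL.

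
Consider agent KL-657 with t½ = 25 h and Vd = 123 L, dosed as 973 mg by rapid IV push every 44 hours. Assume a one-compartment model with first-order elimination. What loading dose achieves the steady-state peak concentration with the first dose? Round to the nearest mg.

f = (1/2)^(44/25) ≈ 0.295248; accumulation ratio R = 1/(1−f) ≈ 1.41894.
Loading dose to hit Cmax,ss on first dose: D_load = D_maint·R ≈ 973 × 1.41894 ≈ 1380.63 mg.

1381 mg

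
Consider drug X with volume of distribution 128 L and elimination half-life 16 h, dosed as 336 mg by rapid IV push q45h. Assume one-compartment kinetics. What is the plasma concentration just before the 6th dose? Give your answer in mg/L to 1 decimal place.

f = (1/2)^(τ/t½) = (1/2)^(45/16) ≈ 0.1423.
C₀ = D/Vd = 336/128 ≈ 2.625 mg/L.
Before the 6th dose, 5 doses have been given. Superposition: Cmin = C₀·(f + f² + … + f^5).
≈ 2.625 × (0.1423 + 0.0202 + 0.0029 + 0.0004 + 0.0001) ≈ 2.625 × 0.1659 ≈ 0.435 mg/L.

0.4 mg/L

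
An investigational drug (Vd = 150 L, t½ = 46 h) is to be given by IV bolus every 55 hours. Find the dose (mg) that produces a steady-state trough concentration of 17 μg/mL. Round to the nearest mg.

3291 mg

τ/t½ = 55/46 ≈ 1.1957, so f = (1/2)^(55/46) ≈ 0.436589.
Cmin,ss = (D/Vd)·f/(1−f), so D = Cmin,ss·Vd·(1−f)/f.
D = 17 × 150 × (1−f)/f ≈ 17 × 150 × 1.29048 ≈ 3290.72 mg.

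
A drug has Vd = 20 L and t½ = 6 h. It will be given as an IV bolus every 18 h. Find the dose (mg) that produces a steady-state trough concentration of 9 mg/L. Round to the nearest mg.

τ/t½ = 18/6 ≈ 3, so f = (1/2)^(18/6) ≈ 0.125000.
Cmin,ss = (D/Vd)·f/(1−f), so D = Cmin,ss·Vd·(1−f)/f.
D = 9 × 20 × (1−f)/f ≈ 9 × 20 × 7.00000 ≈ 1260.00 mg.

1260 mg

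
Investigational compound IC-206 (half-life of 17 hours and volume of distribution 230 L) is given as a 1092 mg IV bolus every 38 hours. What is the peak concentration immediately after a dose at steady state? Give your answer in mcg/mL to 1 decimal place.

k = ln2/t½ = ln2/17 ≈ 0.040773 h⁻¹; fraction remaining f = e^(−kτ) = e^(−0.040773×38) ≈ 0.2124.
Accumulation ratio R = 1/(1 − f) ≈ 1/0.7876 ≈ 1.2697.
Single-dose peak C₀ = D/Vd = 1092/230 ≈ 4.748 mcg/mL.
Steady-state peak Cmax,ss = C₀·R ≈ 4.748 × 1.2697 ≈ 6.029 mcg/mL.

6.0 mcg/mL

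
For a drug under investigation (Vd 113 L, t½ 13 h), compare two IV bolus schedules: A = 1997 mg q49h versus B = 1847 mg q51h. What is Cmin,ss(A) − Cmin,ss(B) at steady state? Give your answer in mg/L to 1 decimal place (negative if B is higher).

Regimen A: f = (1/2)^(49/13) ≈ 0.0733; Cmin,ss = (1997/113)·f/(1−f) ≈ 1.398 mg/L.
Regimen B: f = (1/2)^(51/13) ≈ 0.0659; Cmin,ss = (1847/113)·f/(1−f) ≈ 1.153 mg/L.
Difference ≈ 1.398 − 1.153 ≈ 0.245 mg/L.

0.2 mg/L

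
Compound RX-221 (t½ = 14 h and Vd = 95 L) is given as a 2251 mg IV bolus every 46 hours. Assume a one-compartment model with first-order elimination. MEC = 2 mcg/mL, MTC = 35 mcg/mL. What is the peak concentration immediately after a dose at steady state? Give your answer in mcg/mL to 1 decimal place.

τ/t½ = 46/14 ≈ 3.2857, so fraction remaining f = (1/2)^(46/14) ≈ 0.1025.
Accumulation ratio R = 1/(1 − f) ≈ 1/0.8975 ≈ 1.1142.
Each bolus raises the concentration by D/Vd = 2251/95 ≈ 23.695 mcg/mL.
Steady-state peak Cmax,ss = C₀·R ≈ 23.695 × 1.1142 ≈ 26.401 mcg/mL.
Peak 26.4 mcg/mL vs MTC 35 mcg/mL: below toxic threshold.

26.4 mcg/mL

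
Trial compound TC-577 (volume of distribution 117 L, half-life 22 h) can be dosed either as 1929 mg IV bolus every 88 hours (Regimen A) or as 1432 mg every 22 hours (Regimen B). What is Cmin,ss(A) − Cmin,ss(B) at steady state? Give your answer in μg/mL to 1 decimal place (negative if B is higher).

-11.1 μg/mL

Regimen A: f = (1/2)^(88/22) ≈ 0.0625; Cmin,ss = (1929/117)·f/(1−f) ≈ 1.099 μg/mL.
Regimen B: f = (1/2)^(22/22) ≈ 0.5000; Cmin,ss = (1432/117)·f/(1−f) ≈ 12.239 μg/mL.
Difference ≈ 1.099 − 12.239 ≈ -11.140 μg/mL.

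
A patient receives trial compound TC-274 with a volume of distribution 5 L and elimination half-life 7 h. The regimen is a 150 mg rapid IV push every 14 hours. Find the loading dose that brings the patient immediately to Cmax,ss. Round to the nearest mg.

f = (1/2)^(14/7) ≈ 0.250000; accumulation ratio R = 1/(1−f) ≈ 1.33333.
Loading dose to hit Cmax,ss on first dose: D_load = D_maint·R ≈ 150 × 1.33333 ≈ 200.00 mg.

200 mg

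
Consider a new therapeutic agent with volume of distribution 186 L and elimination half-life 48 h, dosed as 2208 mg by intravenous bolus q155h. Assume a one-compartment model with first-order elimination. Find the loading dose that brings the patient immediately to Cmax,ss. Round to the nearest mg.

f = (1/2)^(155/48) ≈ 0.106641; accumulation ratio R = 1/(1−f) ≈ 1.11937.
Loading dose to hit Cmax,ss on first dose: D_load = D_maint·R ≈ 2208 × 1.11937 ≈ 2471.57 mg.

2472 mg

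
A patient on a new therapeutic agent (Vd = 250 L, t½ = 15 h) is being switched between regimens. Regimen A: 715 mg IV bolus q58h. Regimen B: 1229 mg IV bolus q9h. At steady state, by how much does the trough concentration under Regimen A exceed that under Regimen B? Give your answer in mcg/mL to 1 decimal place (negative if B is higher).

-9.3 mcg/mL

Regimen A: f = (1/2)^(58/15) ≈ 0.0686; Cmin,ss = (715/250)·f/(1−f) ≈ 0.211 mcg/mL.
Regimen B: f = (1/2)^(9/15) ≈ 0.6598; Cmin,ss = (1229/250)·f/(1−f) ≈ 9.534 mcg/mL.
Difference ≈ 0.211 − 9.534 ≈ -9.323 mcg/mL.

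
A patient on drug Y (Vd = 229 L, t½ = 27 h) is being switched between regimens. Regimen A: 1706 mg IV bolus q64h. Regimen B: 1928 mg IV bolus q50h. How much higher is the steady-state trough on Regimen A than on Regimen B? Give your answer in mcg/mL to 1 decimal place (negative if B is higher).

Regimen A: f = (1/2)^(64/27) ≈ 0.1934; Cmin,ss = (1706/229)·f/(1−f) ≈ 1.786 mcg/mL.
Regimen B: f = (1/2)^(50/27) ≈ 0.2770; Cmin,ss = (1928/229)·f/(1−f) ≈ 3.226 mcg/mL.
Difference ≈ 1.786 − 3.226 ≈ -1.440 mcg/mL.

-1.4 mcg/mL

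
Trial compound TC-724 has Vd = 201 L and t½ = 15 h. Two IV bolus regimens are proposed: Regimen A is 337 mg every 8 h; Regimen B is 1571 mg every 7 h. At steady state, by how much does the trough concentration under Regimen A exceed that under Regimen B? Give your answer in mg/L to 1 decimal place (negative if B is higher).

-16.7 mg/L

Regimen A: f = (1/2)^(8/15) ≈ 0.6910; Cmin,ss = (337/201)·f/(1−f) ≈ 3.749 mg/L.
Regimen B: f = (1/2)^(7/15) ≈ 0.7236; Cmin,ss = (1571/201)·f/(1−f) ≈ 20.462 mg/L.
Difference ≈ 3.749 − 20.462 ≈ -16.713 mg/L.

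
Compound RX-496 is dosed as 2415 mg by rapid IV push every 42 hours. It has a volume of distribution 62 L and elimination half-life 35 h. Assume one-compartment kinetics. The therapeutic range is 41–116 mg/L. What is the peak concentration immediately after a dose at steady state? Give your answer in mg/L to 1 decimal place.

τ/t½ = 42/35 ≈ 1.2, so fraction remaining f = (1/2)^(42/35) ≈ 0.4353.
At steady state, accumulation factor R = 1/(1 − e^(−kτ)) ≈ 1.7709.
Single-dose peak C₀ = D/Vd = 2415/62 ≈ 38.952 mg/L.
Steady-state peak Cmax,ss = C₀·R ≈ 38.952 × 1.7709 ≈ 68.980 mg/L.
Peak 69.0 mg/L vs MTC 116 mg/L: below toxic threshold.

69.0 mg/L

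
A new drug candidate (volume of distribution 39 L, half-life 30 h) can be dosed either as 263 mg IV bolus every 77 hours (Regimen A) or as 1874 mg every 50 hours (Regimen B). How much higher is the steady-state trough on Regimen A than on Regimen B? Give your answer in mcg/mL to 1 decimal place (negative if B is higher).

-20.7 mcg/mL

Regimen A: f = (1/2)^(77/30) ≈ 0.1688; Cmin,ss = (263/39)·f/(1−f) ≈ 1.369 mcg/mL.
Regimen B: f = (1/2)^(50/30) ≈ 0.3150; Cmin,ss = (1874/39)·f/(1−f) ≈ 22.097 mcg/mL.
Difference ≈ 1.369 − 22.097 ≈ -20.728 mcg/mL.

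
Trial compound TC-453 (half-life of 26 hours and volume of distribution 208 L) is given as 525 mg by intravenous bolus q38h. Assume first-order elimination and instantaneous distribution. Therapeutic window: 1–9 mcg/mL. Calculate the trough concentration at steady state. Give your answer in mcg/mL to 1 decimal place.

Over one 38-h interval, 38/26 ≈ 1.4615 half-lives elapse, leaving f ≈ 0.3631 of each dose.
Accumulation ratio R = 1/(1 − f) ≈ 1/0.6369 ≈ 1.5701.
Each bolus raises the concentration by D/Vd = 525/208 ≈ 2.524 mcg/mL.
Steady-state peak Cmax,ss = C₀·R ≈ 2.524 × 1.5701 ≈ 3.963 mcg/mL.
One interval later, Cmin,ss = Cmax,ss·e^(−kτ) ≈ 3.963 × 0.3631 ≈ 1.439 mcg/mL.
Trough 1.4 mcg/mL vs MEC 1 mcg/mL: adequate.

1.4 mcg/mL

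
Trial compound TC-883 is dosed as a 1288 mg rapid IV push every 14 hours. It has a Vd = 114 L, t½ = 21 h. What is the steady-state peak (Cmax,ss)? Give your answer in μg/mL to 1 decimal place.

30.5 μg/mL

Over one 14-h interval, 14/21 ≈ 0.66667 half-lives elapse, leaving f ≈ 0.6300 of each dose.
At steady state, accumulation factor R = 1/(1 − e^(−kτ)) ≈ 2.7027.
Single-dose peak C₀ = D/Vd = 1288/114 ≈ 11.298 μg/mL.
Steady-state peak Cmax,ss = C₀·R ≈ 11.298 × 2.7027 ≈ 30.535 μg/mL.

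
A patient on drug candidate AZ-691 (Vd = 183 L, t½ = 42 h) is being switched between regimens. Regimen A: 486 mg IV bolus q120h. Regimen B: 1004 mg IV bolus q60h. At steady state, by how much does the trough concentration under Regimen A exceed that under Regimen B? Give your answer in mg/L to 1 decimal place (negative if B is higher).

Regimen A: f = (1/2)^(120/42) ≈ 0.1380; Cmin,ss = (486/183)·f/(1−f) ≈ 0.425 mg/L.
Regimen B: f = (1/2)^(60/42) ≈ 0.3715; Cmin,ss = (1004/183)·f/(1−f) ≈ 3.243 mg/L.
Difference ≈ 0.425 − 3.243 ≈ -2.818 mg/L.

-2.8 mg/L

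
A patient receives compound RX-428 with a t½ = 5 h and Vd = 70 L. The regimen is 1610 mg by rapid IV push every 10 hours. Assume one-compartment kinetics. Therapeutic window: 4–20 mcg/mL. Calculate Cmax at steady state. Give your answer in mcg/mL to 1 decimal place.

30.7 mcg/mL

The dosing interval is 2 half-lives, so f = 2^(−2) = 0.25.
At steady state, R = 1/(1 − 0.25) = 4/3.
Single-dose peak C₀ = D/Vd = 1610/70 = 23 mcg/mL.
Steady-state peak Cmax,ss = C₀·R = 23 × 4/3 ≈ 30.667 mcg/mL.
Peak 30.7 mcg/mL vs MTC 20 mcg/mL: exceeds toxic threshold.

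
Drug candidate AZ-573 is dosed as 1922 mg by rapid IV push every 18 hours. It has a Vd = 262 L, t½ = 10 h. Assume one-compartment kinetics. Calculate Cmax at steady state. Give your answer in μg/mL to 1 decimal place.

10.3 μg/mL

τ/t½ = 18/10 ≈ 1.8, so fraction remaining f = (1/2)^(18/10) ≈ 0.2872.
At steady state, accumulation factor R = 1/(1 − e^(−kτ)) ≈ 1.4029.
Each bolus raises the concentration by D/Vd = 1922/262 ≈ 7.336 μg/mL.
Steady-state peak Cmax,ss = C₀·R ≈ 7.336 × 1.4029 ≈ 10.292 μg/mL.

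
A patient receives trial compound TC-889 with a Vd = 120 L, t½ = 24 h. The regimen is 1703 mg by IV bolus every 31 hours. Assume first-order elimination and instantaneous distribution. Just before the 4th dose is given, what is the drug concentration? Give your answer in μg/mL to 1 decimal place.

9.1 μg/mL

f = (1/2)^(τ/t½) = (1/2)^(31/24) ≈ 0.4085.
C₀ = D/Vd = 1703/120 ≈ 14.192 μg/mL.
Before the 4th dose, 3 doses have been given. Superposition: Cmin = C₀·(f + f² + … + f^3).
≈ 14.192 × (0.4085 + 0.1669 + 0.0682) ≈ 14.192 × 0.6436 ≈ 9.134 μg/mL.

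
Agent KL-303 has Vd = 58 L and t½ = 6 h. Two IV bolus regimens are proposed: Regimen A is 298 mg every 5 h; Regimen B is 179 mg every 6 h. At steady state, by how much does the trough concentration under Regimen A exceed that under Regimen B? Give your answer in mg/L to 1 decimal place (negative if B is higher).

3.5 mg/L

Regimen A: f = (1/2)^(5/6) ≈ 0.5612; Cmin,ss = (298/58)·f/(1−f) ≈ 6.571 mg/L.
Regimen B: f = (1/2)^(6/6) ≈ 0.5000; Cmin,ss = (179/58)·f/(1−f) ≈ 3.086 mg/L.
Difference ≈ 6.571 − 3.086 ≈ 3.485 mg/L.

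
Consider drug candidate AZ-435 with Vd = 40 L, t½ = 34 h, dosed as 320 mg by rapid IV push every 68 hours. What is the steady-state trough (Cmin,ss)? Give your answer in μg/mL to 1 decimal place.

2.7 μg/mL

The dosing interval is 2 half-lives, so f = 2^(−2) = 0.25.
Accumulation ratio R = 1/(1 − f) = 1/0.75 = 4/3.
Single-dose peak C₀ = D/Vd = 320/40 = 8 μg/mL.
Steady-state peak Cmax,ss = C₀·R = 8 × 4/3 ≈ 10.667 μg/mL.
Steady-state trough Cmin,ss = Cmax,ss·f ≈ 10.667 × 0.25 ≈ 2.667 μg/mL.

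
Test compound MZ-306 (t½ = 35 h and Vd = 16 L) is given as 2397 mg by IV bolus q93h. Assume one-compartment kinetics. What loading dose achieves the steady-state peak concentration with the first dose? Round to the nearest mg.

2849 mg

f = (1/2)^(93/35) ≈ 0.158533; accumulation ratio R = 1/(1−f) ≈ 1.18840.
Loading dose to hit Cmax,ss on first dose: D_load = D_maint·R ≈ 2397 × 1.18840 ≈ 2848.59 mg.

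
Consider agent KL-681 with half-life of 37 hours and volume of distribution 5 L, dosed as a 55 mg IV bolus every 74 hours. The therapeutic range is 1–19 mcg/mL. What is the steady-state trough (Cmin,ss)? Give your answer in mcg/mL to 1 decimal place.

The dosing interval is 2 half-lives, so f = 2^(−2) = 0.25.
Accumulation ratio R = 1/(1 − f) = 1/0.75 = 4/3.
Single-dose peak C₀ = D/Vd = 55/5 = 11 mcg/mL.
Steady-state peak Cmax,ss = C₀·R = 11 × 4/3 ≈ 14.667 mcg/mL.
Steady-state trough Cmin,ss = Cmax,ss·f ≈ 14.667 × 0.25 ≈ 3.667 mcg/mL.
Trough 3.7 mcg/mL vs MEC 1 mcg/mL: adequate.

3.7 mcg/mL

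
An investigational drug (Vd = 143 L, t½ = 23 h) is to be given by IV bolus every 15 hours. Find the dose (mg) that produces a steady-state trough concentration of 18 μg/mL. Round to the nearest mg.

τ/t½ = 15/23 ≈ 0.65217, so f = (1/2)^(15/23) ≈ 0.636321.
Cmin,ss = (D/Vd)·f/(1−f), so D = Cmin,ss·Vd·(1−f)/f.
D = 18 × 143 × (1−f)/f ≈ 18 × 143 × 0.57153 ≈ 1471.12 mg.

1471 mg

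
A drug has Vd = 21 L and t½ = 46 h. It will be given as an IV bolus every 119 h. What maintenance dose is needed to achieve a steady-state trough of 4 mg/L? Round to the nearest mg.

τ/t½ = 119/46 ≈ 2.587, so f = (1/2)^(119/46) ≈ 0.166436.
Cmin,ss = (D/Vd)·f/(1−f), so D = Cmin,ss·Vd·(1−f)/f.
D = 4 × 21 × (1−f)/f ≈ 4 × 21 × 5.00832 ≈ 420.70 mg.

421 mg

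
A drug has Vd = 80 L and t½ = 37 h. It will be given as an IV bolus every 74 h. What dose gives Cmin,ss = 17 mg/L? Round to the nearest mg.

4080 mg

τ/t½ = 74/37 ≈ 2, so f = (1/2)^(74/37) ≈ 0.250000.
Cmin,ss = (D/Vd)·f/(1−f), so D = Cmin,ss·Vd·(1−f)/f.
D = 17 × 80 × (1−f)/f ≈ 17 × 80 × 3.00000 ≈ 4080.00 mg.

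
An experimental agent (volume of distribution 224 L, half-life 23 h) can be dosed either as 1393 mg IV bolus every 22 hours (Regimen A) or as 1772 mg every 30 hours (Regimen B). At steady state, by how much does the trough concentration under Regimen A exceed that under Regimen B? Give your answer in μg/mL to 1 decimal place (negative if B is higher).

Regimen A: f = (1/2)^(22/23) ≈ 0.5153; Cmin,ss = (1393/224)·f/(1−f) ≈ 6.611 μg/mL.
Regimen B: f = (1/2)^(30/23) ≈ 0.4049; Cmin,ss = (1772/224)·f/(1−f) ≈ 5.382 μg/mL.
Difference ≈ 6.611 − 5.382 ≈ 1.229 μg/mL.

1.2 μg/mL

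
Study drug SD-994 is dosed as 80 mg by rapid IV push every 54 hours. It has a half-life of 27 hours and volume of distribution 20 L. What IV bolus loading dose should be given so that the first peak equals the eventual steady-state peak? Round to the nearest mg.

107 mg

f = (1/2)^(54/27) ≈ 0.250000; accumulation ratio R = 1/(1−f) ≈ 1.33333.
Loading dose to hit Cmax,ss on first dose: D_load = D_maint·R ≈ 80 × 1.33333 ≈ 106.67 mg.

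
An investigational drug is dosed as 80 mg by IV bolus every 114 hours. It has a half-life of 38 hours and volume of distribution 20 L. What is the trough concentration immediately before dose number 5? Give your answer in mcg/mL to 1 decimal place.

0.6 mcg/mL

f = (1/2)^(τ/t½) = (1/2)^(114/38) ≈ 0.1250.
C₀ = D/Vd = 80/20 ≈ 4.000 mcg/mL.
Before the 5th dose, 4 doses have been given. Superposition: Cmin = C₀·(f + f² + … + f^4).
≈ 4.000 × (0.1250 + 0.0156 + 0.0020 + 0.0002) ≈ 4.000 × 0.1428 ≈ 0.571 mcg/mL.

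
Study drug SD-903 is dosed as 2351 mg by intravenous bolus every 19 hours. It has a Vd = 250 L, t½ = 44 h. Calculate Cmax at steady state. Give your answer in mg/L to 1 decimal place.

36.4 mg/L

Over one 19-h interval, 19/44 ≈ 0.43182 half-lives elapse, leaving f ≈ 0.7413 of each dose.
At steady state, accumulation factor R = 1/(1 − e^(−kτ)) ≈ 3.8655.
Single-dose peak C₀ = D/Vd = 2351/250 ≈ 9.404 mg/L.
Cmax,ss = C₀/(1 − f) ≈ 9.404/0.2587 ≈ 36.351 mg/L.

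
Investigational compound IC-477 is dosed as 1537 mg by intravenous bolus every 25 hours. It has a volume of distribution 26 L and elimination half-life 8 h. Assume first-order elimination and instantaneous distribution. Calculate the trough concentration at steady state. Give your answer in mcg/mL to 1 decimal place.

7.7 mcg/mL

Over one 25-h interval, 25/8 ≈ 3.125 half-lives elapse, leaving f ≈ 0.1146 of each dose.
At steady state, accumulation factor R = 1/(1 − e^(−kτ)) ≈ 1.1294.
Single-dose peak C₀ = D/Vd = 1537/26 ≈ 59.115 mcg/mL.
Steady-state peak Cmax,ss = C₀·R ≈ 59.115 × 1.1294 ≈ 66.764 mcg/mL.
One interval later, Cmin,ss = Cmax,ss·e^(−kτ) ≈ 66.764 × 0.1146 ≈ 7.651 mcg/mL.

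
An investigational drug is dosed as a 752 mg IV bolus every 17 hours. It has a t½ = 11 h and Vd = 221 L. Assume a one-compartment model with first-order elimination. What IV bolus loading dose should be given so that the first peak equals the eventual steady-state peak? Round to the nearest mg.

1144 mg

f = (1/2)^(17/11) ≈ 0.342588; accumulation ratio R = 1/(1−f) ≈ 1.52112.
Loading dose to hit Cmax,ss on first dose: D_load = D_maint·R ≈ 752 × 1.52112 ≈ 1143.88 mg.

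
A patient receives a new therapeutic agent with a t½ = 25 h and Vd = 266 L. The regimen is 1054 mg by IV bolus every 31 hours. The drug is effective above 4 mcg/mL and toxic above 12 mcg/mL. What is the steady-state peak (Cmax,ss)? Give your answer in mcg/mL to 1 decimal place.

6.9 mcg/mL

τ/t½ = 31/25 ≈ 1.24, so fraction remaining f = (1/2)^(31/25) ≈ 0.4234.
Accumulation ratio R = 1/(1 − f) ≈ 1/0.5766 ≈ 1.7343.
Single-dose peak C₀ = D/Vd = 1054/266 ≈ 3.962 mcg/mL.
Steady-state peak Cmax,ss = C₀·R ≈ 3.962 × 1.7343 ≈ 6.871 mcg/mL.
Peak 6.9 mcg/mL vs MTC 12 mcg/mL: below toxic threshold.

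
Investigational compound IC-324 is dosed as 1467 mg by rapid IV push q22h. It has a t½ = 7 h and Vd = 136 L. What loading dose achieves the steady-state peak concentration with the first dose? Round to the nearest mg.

1654 mg

f = (1/2)^(22/7) ≈ 0.113215; accumulation ratio R = 1/(1−f) ≈ 1.12767.
Loading dose to hit Cmax,ss on first dose: D_load = D_maint·R ≈ 1467 × 1.12767 ≈ 1654.29 mg.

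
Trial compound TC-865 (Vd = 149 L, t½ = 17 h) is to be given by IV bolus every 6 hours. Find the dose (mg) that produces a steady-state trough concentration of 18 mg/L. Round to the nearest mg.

τ/t½ = 6/17 ≈ 0.35294, so f = (1/2)^(6/17) ≈ 0.782986.
Cmin,ss = (D/Vd)·f/(1−f), so D = Cmin,ss·Vd·(1−f)/f.
D = 18 × 149 × (1−f)/f ≈ 18 × 149 × 0.27716 ≈ 743.34 mg.

743 mg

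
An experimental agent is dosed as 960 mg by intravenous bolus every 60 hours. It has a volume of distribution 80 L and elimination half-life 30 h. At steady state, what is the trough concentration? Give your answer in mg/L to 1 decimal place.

4.0 mg/L

The dosing interval is 2 half-lives, so f = 2^(−2) = 0.25.
At steady state, R = 1/(1 − 0.25) = 4/3.
Single-dose peak C₀ = D/Vd = 960/80 = 12 mg/L.
Steady-state peak Cmax,ss = C₀·R = 12 × 4/3 ≈ 16.000 mg/L.
Steady-state trough Cmin,ss = Cmax,ss·f ≈ 16.000 × 0.25 ≈ 4.000 mg/L.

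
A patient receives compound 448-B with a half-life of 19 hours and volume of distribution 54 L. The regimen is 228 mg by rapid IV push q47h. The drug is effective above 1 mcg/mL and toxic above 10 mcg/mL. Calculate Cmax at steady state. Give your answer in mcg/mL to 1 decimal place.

5.1 mcg/mL

Over one 47-h interval, 47/19 ≈ 2.4737 half-lives elapse, leaving f ≈ 0.1800 of each dose.
Accumulation ratio R = 1/(1 − f) ≈ 1/0.8200 ≈ 1.2195.
Single-dose peak C₀ = D/Vd = 228/54 ≈ 4.222 mcg/mL.
Steady-state peak Cmax,ss = C₀·R ≈ 4.222 × 1.2195 ≈ 5.149 mcg/mL.
Peak 5.1 mcg/mL vs MTC 10 mcg/mL: below toxic threshold.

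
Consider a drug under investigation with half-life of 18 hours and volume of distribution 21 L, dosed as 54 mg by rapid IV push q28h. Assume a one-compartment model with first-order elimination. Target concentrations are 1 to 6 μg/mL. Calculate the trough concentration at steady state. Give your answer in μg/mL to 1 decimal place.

1.3 μg/mL

τ/t½ = 28/18 ≈ 1.5556, so fraction remaining f = (1/2)^(28/18) ≈ 0.3402.
At steady state, accumulation factor R = 1/(1 − e^(−kτ)) ≈ 1.5156.
Each bolus raises the concentration by D/Vd = 54/21 ≈ 2.571 μg/mL.
Steady-state peak Cmax,ss = C₀·R ≈ 2.571 × 1.5156 ≈ 3.897 μg/mL.
One interval later, Cmin,ss = Cmax,ss·e^(−kτ) ≈ 3.897 × 0.3402 ≈ 1.326 μg/mL.
Trough 1.3 μg/mL vs MEC 1 μg/mL: adequate.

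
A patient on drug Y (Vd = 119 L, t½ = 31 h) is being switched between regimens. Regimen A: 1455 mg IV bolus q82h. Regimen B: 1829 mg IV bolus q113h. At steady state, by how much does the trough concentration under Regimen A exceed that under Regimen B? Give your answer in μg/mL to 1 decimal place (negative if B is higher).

1.0 μg/mL

Regimen A: f = (1/2)^(82/31) ≈ 0.1599; Cmin,ss = (1455/119)·f/(1−f) ≈ 2.327 μg/mL.
Regimen B: f = (1/2)^(113/31) ≈ 0.0799; Cmin,ss = (1829/119)·f/(1−f) ≈ 1.335 μg/mL.
Difference ≈ 2.327 − 1.335 ≈ 0.992 μg/mL.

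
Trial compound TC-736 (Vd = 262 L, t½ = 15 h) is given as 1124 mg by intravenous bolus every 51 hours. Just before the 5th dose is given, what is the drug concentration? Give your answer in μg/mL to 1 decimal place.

f = (1/2)^(τ/t½) = (1/2)^(51/15) ≈ 0.0947.
C₀ = D/Vd = 1124/262 ≈ 4.290 μg/mL.
Before the 5th dose, 4 doses have been given. Superposition: Cmin = C₀·(f + f² + … + f^4).
≈ 4.290 × (0.0947 + 0.0090 + 0.0008 + 0.0001) ≈ 4.290 × 0.1046 ≈ 0.449 μg/mL.

0.4 μg/mL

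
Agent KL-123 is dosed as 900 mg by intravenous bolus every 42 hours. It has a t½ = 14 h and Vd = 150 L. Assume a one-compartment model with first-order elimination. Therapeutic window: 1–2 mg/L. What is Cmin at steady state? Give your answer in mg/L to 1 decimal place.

τ = 42 h = 3 half-lives, so f = (1/2)^3 = 0.125.
Accumulation ratio R = 1/(1 − f) = 1/0.875 = 8/7.
Single-dose peak C₀ = D/Vd = 900/150 = 6 mg/L.
Steady-state peak Cmax,ss = C₀·R = 6 × 8/7 ≈ 6.857 mg/L.
Steady-state trough Cmin,ss = Cmax,ss·f ≈ 6.857 × 0.125 ≈ 0.857 mg/L.
Trough 0.9 mg/L vs MEC 1 mg/L: subtherapeutic.

0.9 mg/L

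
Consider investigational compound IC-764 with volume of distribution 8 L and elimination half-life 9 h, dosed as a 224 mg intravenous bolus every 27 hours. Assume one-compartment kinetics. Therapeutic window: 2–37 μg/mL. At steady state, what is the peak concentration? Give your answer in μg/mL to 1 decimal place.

32.0 μg/mL

τ = 27 h = 3 half-lives, so f = (1/2)^3 = 0.125.
Accumulation ratio R = 1/(1 − f) = 1/0.875 = 8/7.
Single-dose peak C₀ = D/Vd = 224/8 = 28 μg/mL.
Steady-state peak Cmax,ss = C₀·R = 28 × 8/7 ≈ 32.000 μg/mL.
Peak 32.0 μg/mL vs MTC 37 μg/mL: below toxic threshold.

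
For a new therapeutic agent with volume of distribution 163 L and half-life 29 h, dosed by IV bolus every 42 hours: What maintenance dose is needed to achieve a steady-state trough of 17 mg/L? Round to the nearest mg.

4791 mg

τ/t½ = 42/29 ≈ 1.4483, so f = (1/2)^(42/29) ≈ 0.366459.
Cmin,ss = (D/Vd)·f/(1−f), so D = Cmin,ss·Vd·(1−f)/f.
D = 17 × 163 × (1−f)/f ≈ 17 × 163 × 1.72882 ≈ 4790.56 mg.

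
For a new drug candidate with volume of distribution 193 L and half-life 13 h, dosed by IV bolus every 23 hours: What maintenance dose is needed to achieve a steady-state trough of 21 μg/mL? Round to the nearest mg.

τ/t½ = 23/13 ≈ 1.7692, so f = (1/2)^(23/13) ≈ 0.293365.
Cmin,ss = (D/Vd)·f/(1−f), so D = Cmin,ss·Vd·(1−f)/f.
D = 21 × 193 × (1−f)/f ≈ 21 × 193 × 2.40872 ≈ 9762.54 mg.

9763 mg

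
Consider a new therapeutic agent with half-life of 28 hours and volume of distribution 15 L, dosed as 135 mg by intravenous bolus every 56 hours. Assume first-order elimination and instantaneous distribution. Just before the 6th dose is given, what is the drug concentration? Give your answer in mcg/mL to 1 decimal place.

3.0 mcg/mL

f = (1/2)^(τ/t½) = (1/2)^(56/28) ≈ 0.2500.
C₀ = D/Vd = 135/15 ≈ 9.000 mcg/mL.
Before the 6th dose, 5 doses have been given. Superposition: Cmin = C₀·(f + f² + … + f^5).
≈ 9.000 × (0.2500 + 0.0625 + 0.0156 + 0.0039 + 0.0010) ≈ 9.000 × 0.3330 ≈ 2.997 mcg/mL.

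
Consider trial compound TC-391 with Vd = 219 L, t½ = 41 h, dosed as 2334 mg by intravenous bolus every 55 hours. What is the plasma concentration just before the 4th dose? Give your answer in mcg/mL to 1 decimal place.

6.5 mcg/mL

f = (1/2)^(τ/t½) = (1/2)^(55/41) ≈ 0.3946.
C₀ = D/Vd = 2334/219 ≈ 10.658 mcg/mL.
Before the 4th dose, 3 doses have been given. Superposition: Cmin = C₀·(f + f² + … + f^3).
≈ 10.658 × (0.3946 + 0.1557 + 0.0614) ≈ 10.658 × 0.6117 ≈ 6.519 mcg/mL.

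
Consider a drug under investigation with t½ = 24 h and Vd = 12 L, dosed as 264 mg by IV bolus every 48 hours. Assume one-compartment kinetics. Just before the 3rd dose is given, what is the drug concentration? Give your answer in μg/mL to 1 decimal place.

6.9 μg/mL

f = (1/2)^(τ/t½) = (1/2)^(48/24) ≈ 0.2500.
C₀ = D/Vd = 264/12 ≈ 22.000 μg/mL.
Before the 3rd dose, 2 doses have been given. Superposition: Cmin = C₀·(f + f²).
≈ 22.000 × (0.2500 + 0.0625) ≈ 22.000 × 0.3125 ≈ 6.875 μg/mL.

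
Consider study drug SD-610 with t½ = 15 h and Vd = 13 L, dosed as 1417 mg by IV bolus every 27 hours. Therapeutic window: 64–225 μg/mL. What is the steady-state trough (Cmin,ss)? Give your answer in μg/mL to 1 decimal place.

k = ln2/t½ = ln2/15 ≈ 0.046210 h⁻¹; fraction remaining f = e^(−kτ) = e^(−0.046210×27) ≈ 0.2872.
Accumulation ratio R = 1/(1 − f) ≈ 1/0.7128 ≈ 1.4029.
Single-dose peak C₀ = D/Vd = 1417/13 ≈ 109.000 μg/mL.
Steady-state peak Cmax,ss = C₀·R ≈ 109.000 × 1.4029 ≈ 152.916 μg/mL.
Steady-state trough Cmin,ss = Cmax,ss·f ≈ 152.916 × 0.2872 ≈ 43.917 μg/mL.
Trough 43.9 μg/mL vs MEC 64 μg/mL: subtherapeutic.

43.9 μg/mL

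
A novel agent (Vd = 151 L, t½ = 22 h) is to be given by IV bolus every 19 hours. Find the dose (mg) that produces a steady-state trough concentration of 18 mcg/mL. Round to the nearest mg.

2228 mg

τ/t½ = 19/22 ≈ 0.86364, so f = (1/2)^(19/22) ≈ 0.549566.
Cmin,ss = (D/Vd)·f/(1−f), so D = Cmin,ss·Vd·(1−f)/f.
D = 18 × 151 × (1−f)/f ≈ 18 × 151 × 0.81962 ≈ 2227.73 mg.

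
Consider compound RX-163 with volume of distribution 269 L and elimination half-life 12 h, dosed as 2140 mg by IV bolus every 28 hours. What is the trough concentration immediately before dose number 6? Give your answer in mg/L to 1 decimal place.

2.0 mg/L

f = (1/2)^(τ/t½) = (1/2)^(28/12) ≈ 0.1984.
C₀ = D/Vd = 2140/269 ≈ 7.955 mg/L.
Before the 6th dose, 5 doses have been given. Superposition: Cmin = C₀·(f + f² + … + f^5).
≈ 7.955 × (0.1984 + 0.0394 + 0.0078 + 0.0015 + 0.0003) ≈ 7.955 × 0.2474 ≈ 1.968 mg/L.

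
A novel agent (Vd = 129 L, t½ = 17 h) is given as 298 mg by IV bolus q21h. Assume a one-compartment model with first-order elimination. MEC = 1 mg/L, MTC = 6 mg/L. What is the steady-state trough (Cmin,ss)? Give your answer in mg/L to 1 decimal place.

1.7 mg/L

Over one 21-h interval, 21/17 ≈ 1.2353 half-lives elapse, leaving f ≈ 0.4248 of each dose.
Single-dose peak C₀ = D/Vd = 298/129 ≈ 2.310 mg/L.
Steady-state trough Cmin,ss = C₀·f/(1−f) ≈ 2.310 × 0.4248/0.5752 ≈ 1.706 mg/L.
Trough 1.7 mg/L vs MEC 1 mg/L: adequate.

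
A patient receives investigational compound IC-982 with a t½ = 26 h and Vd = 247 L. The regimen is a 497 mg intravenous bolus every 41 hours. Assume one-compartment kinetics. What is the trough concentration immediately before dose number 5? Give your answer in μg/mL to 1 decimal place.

f = (1/2)^(τ/t½) = (1/2)^(41/26) ≈ 0.3352.
C₀ = D/Vd = 497/247 ≈ 2.012 μg/mL.
Before the 5th dose, 4 doses have been given. Superposition: Cmin = C₀·(f + f² + … + f^4).
≈ 2.012 × (0.3352 + 0.1124 + 0.0377 + 0.0126) ≈ 2.012 × 0.4979 ≈ 1.002 μg/mL.

1.0 μg/mL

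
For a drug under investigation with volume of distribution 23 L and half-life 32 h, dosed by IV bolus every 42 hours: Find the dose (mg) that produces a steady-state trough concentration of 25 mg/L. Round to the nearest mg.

853 mg

τ/t½ = 42/32 ≈ 1.3125, so f = (1/2)^(42/32) ≈ 0.402623.
Cmin,ss = (D/Vd)·f/(1−f), so D = Cmin,ss·Vd·(1−f)/f.
D = 25 × 23 × (1−f)/f ≈ 25 × 23 × 1.48371 ≈ 853.13 mg.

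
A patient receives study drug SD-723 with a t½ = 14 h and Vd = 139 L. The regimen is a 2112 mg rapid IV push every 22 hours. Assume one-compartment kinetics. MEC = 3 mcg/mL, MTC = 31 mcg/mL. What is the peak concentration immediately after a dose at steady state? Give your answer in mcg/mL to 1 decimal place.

22.9 mcg/mL

Over one 22-h interval, 22/14 ≈ 1.5714 half-lives elapse, leaving f ≈ 0.3365 of each dose.
At steady state, accumulation factor R = 1/(1 − e^(−kτ)) ≈ 1.5072.
Each bolus raises the concentration by D/Vd = 2112/139 ≈ 15.194 mcg/mL.
Cmax,ss = C₀/(1 − f) ≈ 15.194/0.6635 ≈ 22.900 mcg/mL.
Peak 22.9 mcg/mL vs MTC 31 mcg/mL: below toxic threshold.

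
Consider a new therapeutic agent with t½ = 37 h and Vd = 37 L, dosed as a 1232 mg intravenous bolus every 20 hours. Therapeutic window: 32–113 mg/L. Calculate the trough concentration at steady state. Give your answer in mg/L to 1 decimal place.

73.3 mg/L

k = ln2/t½ = ln2/37 ≈ 0.018734 h⁻¹; fraction remaining f = e^(−kτ) = e^(−0.018734×20) ≈ 0.6875.
At steady state, accumulation factor R = 1/(1 − e^(−kτ)) ≈ 3.2000.
Each bolus raises the concentration by D/Vd = 1232/37 ≈ 33.297 mg/L.
Steady-state peak Cmax,ss = C₀·R ≈ 33.297 × 3.2000 ≈ 106.550 mg/L.
One interval later, Cmin,ss = Cmax,ss·e^(−kτ) ≈ 106.550 × 0.6875 ≈ 73.253 mg/L.
Trough 73.3 mg/L vs MEC 32 mg/L: adequate.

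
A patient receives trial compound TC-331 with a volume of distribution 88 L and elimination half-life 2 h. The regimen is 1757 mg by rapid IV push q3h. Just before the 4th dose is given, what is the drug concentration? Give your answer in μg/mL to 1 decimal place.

10.4 μg/mL

f = (1/2)^(τ/t½) = (1/2)^(3/2) ≈ 0.3536.
C₀ = D/Vd = 1757/88 ≈ 19.966 μg/mL.
Before the 4th dose, 3 doses have been given. Superposition: Cmin = C₀·(f + f² + … + f^3).
≈ 19.966 × (0.3536 + 0.1250 + 0.0442) ≈ 19.966 × 0.5228 ≈ 10.438 μg/mL.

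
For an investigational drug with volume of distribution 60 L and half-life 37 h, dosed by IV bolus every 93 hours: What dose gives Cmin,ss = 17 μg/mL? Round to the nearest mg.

4804 mg

τ/t½ = 93/37 ≈ 2.5135, so f = (1/2)^(93/37) ≈ 0.175129.
Cmin,ss = (D/Vd)·f/(1−f), so D = Cmin,ss·Vd·(1−f)/f.
D = 17 × 60 × (1−f)/f ≈ 17 × 60 × 4.71008 ≈ 4804.28 mg.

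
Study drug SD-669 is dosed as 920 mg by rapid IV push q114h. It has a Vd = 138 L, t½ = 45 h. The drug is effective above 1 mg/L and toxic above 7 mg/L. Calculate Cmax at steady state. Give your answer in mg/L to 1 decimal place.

8.1 mg/L

k = ln2/t½ = ln2/45 ≈ 0.015403 h⁻¹; fraction remaining f = e^(−kτ) = e^(−0.015403×114) ≈ 0.1727.
Accumulation ratio R = 1/(1 − f) ≈ 1/0.8273 ≈ 1.2088.
Single-dose peak C₀ = D/Vd = 920/138 ≈ 6.667 mg/L.
Steady-state peak Cmax,ss = C₀·R ≈ 6.667 × 1.2088 ≈ 8.059 mg/L.
Peak 8.1 mg/L vs MTC 7 mg/L: exceeds toxic threshold.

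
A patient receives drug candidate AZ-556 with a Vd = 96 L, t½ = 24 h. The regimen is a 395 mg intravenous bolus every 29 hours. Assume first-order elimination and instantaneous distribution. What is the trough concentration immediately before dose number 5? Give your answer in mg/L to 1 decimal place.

3.0 mg/L

f = (1/2)^(τ/t½) = (1/2)^(29/24) ≈ 0.4328.
C₀ = D/Vd = 395/96 ≈ 4.115 mg/L.
Before the 5th dose, 4 doses have been given. Superposition: Cmin = C₀·(f + f² + … + f^4).
≈ 4.115 × (0.4328 + 0.1873 + 0.0811 + 0.0351) ≈ 4.115 × 0.7363 ≈ 3.030 mg/L.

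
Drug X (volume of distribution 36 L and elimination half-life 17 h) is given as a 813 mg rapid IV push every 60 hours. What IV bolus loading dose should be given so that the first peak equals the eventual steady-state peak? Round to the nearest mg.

f = (1/2)^(60/17) ≈ 0.086605; accumulation ratio R = 1/(1−f) ≈ 1.09482.
Loading dose to hit Cmax,ss on first dose: D_load = D_maint·R ≈ 813 × 1.09482 ≈ 890.09 mg.

890 mg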